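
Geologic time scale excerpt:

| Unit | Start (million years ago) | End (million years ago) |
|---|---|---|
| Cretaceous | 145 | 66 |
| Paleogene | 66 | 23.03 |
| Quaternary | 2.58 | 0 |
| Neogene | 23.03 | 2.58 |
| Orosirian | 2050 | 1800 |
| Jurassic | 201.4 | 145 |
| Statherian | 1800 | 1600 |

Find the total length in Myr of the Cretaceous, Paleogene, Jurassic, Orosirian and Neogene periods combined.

448.82 million years

Duration is start − end for each: (145 − 66) + (66 − 23.03) + (201.4 − 145) + (2050 − 1800) + (23.03 − 2.58).
That is 79 + 42.97 + 56.4 + 250 + 20.45, which totals 448.82 million years.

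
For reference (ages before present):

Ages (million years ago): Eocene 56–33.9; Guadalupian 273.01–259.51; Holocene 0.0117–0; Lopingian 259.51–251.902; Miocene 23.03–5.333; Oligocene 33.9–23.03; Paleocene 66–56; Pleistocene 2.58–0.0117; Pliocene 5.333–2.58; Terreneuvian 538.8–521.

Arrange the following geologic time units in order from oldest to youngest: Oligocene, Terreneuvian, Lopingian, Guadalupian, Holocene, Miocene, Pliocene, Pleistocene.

Sorting by start age (descending Ma, since larger Ma = older): Terreneuvian start 538.8, Guadalupian start 273.01, Lopingian start 259.51, Oligocene start 33.9, Miocene start 23.03, Pliocene start 5.333, Pleistocene start 2.58, Holocene start 0.0117.

Terreneuvian, Guadalupian, Lopingian, Oligocene, Miocene, Pliocene, Pleistocene, Holocene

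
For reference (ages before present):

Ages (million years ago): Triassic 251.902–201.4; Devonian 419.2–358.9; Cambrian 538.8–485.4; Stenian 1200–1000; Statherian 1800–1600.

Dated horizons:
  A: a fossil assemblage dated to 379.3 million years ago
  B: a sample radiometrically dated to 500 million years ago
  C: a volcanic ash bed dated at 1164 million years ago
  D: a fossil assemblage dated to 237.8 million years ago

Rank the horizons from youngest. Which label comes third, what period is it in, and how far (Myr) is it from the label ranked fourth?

B, in the Cambrian; 664 million years to C

Smaller Ma means younger, so youngest first: D 237.8 < A 379.3 < B 500 < C 1164.
Counting 3 along gives B (500 Ma); the excerpt puts that inside the Cambrian, 538.8–485.4 Ma.
Next in line is C (1164 Ma), and 1164 − 500 = 664 Myr.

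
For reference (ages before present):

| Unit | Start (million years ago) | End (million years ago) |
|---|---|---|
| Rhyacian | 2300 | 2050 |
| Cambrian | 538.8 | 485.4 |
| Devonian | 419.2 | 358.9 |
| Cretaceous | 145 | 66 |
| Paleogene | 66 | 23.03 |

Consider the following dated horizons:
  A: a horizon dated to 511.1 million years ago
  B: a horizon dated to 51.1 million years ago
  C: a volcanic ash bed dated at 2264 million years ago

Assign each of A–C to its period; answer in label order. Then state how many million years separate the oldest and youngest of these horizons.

A — Cambrian; B — Paleogene; C — Rhyacian; span 2212.9 million years

Match each age against the start–end ranges in the excerpt: A = 511.1 Ma → Cambrian (538.8–485.4); B = 51.1 Ma → Paleogene (66–23.03); C = 2264 Ma → Rhyacian (2300–2050).
The largest age is 2264 Ma and the smallest is 51.1 Ma; their difference is 2212.9 Myr.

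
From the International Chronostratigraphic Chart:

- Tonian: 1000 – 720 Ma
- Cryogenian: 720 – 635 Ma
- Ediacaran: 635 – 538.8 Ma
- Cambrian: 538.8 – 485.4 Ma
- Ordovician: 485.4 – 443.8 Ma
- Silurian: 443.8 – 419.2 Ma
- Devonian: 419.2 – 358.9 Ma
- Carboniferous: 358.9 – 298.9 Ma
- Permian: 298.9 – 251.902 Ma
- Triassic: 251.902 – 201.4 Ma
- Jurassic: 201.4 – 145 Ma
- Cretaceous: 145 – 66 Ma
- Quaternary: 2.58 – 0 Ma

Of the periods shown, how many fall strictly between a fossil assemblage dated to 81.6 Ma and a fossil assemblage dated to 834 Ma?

834 Ma sits inside the Tonian (1000–720) and 81.6 Ma inside the Cretaceous (145–66); neither of those is wholly between the two dates.
The listed periods lying completely between them are Cryogenian, Ediacaran, Cambrian, Ordovician, Silurian, Devonian, Carboniferous, Permian, Triassic, Jurassic — 10 in all.

10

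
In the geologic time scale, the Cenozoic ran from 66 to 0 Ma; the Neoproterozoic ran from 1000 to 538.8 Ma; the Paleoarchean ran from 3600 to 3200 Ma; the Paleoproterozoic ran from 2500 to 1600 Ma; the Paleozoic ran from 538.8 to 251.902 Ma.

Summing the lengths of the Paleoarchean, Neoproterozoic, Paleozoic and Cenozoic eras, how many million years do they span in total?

Duration is start − end for each: (3600 − 3200) + (1000 − 538.8) + (538.8 − 251.902) + (66 − 0).
That is 400 + 461.2 + 286.898 + 66, which totals 1214.098 million years.

1214.098 million years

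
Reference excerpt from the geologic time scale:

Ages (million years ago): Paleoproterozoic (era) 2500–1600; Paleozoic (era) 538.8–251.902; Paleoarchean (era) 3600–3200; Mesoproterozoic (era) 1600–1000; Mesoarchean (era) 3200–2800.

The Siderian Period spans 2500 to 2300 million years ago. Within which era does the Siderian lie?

Paleoproterozoic

The Siderian (2500–2300 Ma) lies entirely within 2500–1600 Ma, the Paleoproterozoic Era.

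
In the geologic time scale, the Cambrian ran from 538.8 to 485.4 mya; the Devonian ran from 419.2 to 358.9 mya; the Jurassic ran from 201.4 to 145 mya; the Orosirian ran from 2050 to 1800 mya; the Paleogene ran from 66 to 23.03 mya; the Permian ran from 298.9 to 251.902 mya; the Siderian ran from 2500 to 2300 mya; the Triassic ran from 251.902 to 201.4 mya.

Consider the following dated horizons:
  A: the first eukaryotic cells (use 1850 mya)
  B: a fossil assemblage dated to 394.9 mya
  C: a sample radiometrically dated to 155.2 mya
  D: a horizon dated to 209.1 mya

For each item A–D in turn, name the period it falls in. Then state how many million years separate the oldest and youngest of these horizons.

A — Orosirian; B — Devonian; C — Jurassic; D — Triassic; span 1694.8 million years

Match each age against the start–end ranges in the excerpt: A = 1850 Ma → Orosirian (2050–1800); B = 394.9 Ma → Devonian (419.2–358.9); C = 155.2 Ma → Jurassic (201.4–145); D = 209.1 Ma → Triassic (251.902–201.4).
The largest age is 1850 Ma and the smallest is 155.2 Ma; their difference is 1694.8 Myr.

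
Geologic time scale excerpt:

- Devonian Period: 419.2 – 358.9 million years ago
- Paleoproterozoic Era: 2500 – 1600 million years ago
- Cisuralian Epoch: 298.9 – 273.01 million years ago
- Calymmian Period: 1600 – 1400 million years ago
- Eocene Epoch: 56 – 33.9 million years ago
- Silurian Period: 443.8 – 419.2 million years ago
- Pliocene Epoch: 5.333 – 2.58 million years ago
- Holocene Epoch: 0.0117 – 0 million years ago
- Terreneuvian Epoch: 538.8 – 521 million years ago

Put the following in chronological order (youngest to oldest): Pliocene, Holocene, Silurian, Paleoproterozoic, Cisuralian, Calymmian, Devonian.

Holocene, Pliocene, Cisuralian, Devonian, Silurian, Calymmian, Paleoproterozoic

Sorting by start age (ascending Ma, since larger Ma = older): Holocene start 0.0117, Pliocene start 5.333, Cisuralian start 298.9, Devonian start 419.2, Silurian start 443.8, Calymmian start 1600, Paleoproterozoic start 2500.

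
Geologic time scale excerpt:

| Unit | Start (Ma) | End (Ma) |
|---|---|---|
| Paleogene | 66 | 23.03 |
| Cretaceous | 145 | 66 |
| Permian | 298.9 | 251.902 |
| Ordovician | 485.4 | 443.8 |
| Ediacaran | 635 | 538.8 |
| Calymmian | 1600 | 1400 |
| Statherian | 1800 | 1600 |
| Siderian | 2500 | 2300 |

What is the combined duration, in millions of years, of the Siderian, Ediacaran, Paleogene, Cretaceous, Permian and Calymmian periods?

Duration is start − end for each: (2500 − 2300) + (635 − 538.8) + (66 − 23.03) + (145 − 66) + (298.9 − 251.902) + (1600 − 1400).
That is 200 + 96.2 + 42.97 + 79 + 46.998 + 200, which totals 665.168 million years.

665.168 million years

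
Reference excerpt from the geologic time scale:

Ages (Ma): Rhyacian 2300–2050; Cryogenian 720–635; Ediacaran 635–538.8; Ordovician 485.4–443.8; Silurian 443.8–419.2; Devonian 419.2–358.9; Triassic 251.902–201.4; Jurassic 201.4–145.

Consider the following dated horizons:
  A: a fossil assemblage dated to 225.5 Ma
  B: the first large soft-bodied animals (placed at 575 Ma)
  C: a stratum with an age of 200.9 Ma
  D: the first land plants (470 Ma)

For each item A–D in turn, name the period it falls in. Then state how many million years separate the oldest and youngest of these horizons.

A — Triassic; B — Ediacaran; C — Jurassic; D — Ordovician; span 374.1 million years

Match each age against the start–end ranges in the excerpt: A = 225.5 Ma → Triassic (251.902–201.4); B = 575 Ma → Ediacaran (635–538.8); C = 200.9 Ma → Jurassic (201.4–145); D = 470 Ma → Ordovician (485.4–443.8).
The largest age is 575 Ma and the smallest is 200.9 Ma; their difference is 374.1 Myr.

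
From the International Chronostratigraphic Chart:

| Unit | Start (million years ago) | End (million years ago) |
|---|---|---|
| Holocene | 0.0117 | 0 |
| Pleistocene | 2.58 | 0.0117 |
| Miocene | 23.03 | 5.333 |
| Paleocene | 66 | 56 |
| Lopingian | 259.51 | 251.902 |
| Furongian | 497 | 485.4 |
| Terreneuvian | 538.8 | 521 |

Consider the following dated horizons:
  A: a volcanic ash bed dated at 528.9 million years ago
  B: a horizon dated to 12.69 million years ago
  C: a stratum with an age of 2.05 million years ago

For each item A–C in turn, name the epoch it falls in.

A — Terreneuvian; B — Miocene; C — Pleistocene

Match each age against the start–end ranges in the excerpt: A = 528.9 Ma → Terreneuvian (538.8–521); B = 12.69 Ma → Miocene (23.03–5.333); C = 2.05 Ma → Pleistocene (2.58–0.0117).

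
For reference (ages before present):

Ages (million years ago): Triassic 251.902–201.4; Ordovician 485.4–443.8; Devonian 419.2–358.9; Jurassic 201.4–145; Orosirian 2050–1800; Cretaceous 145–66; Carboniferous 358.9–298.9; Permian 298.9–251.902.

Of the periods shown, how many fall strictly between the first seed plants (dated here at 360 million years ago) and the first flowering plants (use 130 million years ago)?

4

The older date is 360 Ma and the younger is 130 Ma.
Periods with start < 360 and end > 130 Ma: Carboniferous (358.9–298.9), Permian (298.9–251.902), Triassic (251.902–201.4), Jurassic (201.4–145).
That is 4 complete periods.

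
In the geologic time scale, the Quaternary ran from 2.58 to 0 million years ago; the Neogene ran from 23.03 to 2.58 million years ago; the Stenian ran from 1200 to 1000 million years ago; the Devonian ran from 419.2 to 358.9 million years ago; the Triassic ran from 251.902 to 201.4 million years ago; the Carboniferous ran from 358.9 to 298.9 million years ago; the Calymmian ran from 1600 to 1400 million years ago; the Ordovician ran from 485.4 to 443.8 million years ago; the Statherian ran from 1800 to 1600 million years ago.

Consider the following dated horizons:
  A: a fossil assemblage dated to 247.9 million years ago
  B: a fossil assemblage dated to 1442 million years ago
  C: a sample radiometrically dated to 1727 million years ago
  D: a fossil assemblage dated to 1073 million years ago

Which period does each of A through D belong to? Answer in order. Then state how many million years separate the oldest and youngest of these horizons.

A: 247.9 Ma lies in 251.902–201.4 Ma, so Triassic.
B: 1442 Ma lies in 1600–1400 Ma, so Calymmian.
C: 1727 Ma lies in 1800–1600 Ma, so Statherian.
D: 1073 Ma lies in 1200–1000 Ma, so Stenian.
Oldest = 1727 Ma, youngest = 247.9 Ma → span 1479.1 Myr.

A — Triassic; B — Calymmian; C — Statherian; D — Stenian; span 1479.1 million years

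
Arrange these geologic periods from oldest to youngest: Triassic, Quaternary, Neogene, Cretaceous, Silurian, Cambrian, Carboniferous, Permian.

Cambrian, Silurian, Carboniferous, Permian, Triassic, Cretaceous, Neogene, Quaternary

Era membership (oldest first within each) — Paleozoic: Cambrian, Silurian, Carboniferous, Permian; Mesozoic: Triassic, Cretaceous; Cenozoic: Neogene, Quaternary. Paleozoic precedes Mesozoic, which precedes Cenozoic. Concatenating the groups in that era order gives oldest to youngest directly.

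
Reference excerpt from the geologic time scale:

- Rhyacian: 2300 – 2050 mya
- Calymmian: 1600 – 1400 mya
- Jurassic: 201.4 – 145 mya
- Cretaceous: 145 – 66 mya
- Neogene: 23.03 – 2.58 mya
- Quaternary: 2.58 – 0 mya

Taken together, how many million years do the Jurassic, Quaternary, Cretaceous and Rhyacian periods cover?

387.98 million years

Duration is start − end for each: (201.4 − 145) + (2.58 − 0) + (145 − 66) + (2300 − 2050).
That is 56.4 + 2.58 + 79 + 250, which totals 387.98 million years.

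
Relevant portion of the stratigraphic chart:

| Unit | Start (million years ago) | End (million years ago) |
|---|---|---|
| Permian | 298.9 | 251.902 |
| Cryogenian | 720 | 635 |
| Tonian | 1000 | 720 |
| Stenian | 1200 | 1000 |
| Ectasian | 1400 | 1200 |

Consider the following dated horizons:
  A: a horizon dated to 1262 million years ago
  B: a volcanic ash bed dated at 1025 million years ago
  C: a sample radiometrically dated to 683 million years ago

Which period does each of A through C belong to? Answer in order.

Match each age against the start–end ranges in the excerpt: A = 1262 Ma → Ectasian (1400–1200); B = 1025 Ma → Stenian (1200–1000); C = 683 Ma → Cryogenian (720–635).

A — Ectasian; B — Stenian; C — Cryogenian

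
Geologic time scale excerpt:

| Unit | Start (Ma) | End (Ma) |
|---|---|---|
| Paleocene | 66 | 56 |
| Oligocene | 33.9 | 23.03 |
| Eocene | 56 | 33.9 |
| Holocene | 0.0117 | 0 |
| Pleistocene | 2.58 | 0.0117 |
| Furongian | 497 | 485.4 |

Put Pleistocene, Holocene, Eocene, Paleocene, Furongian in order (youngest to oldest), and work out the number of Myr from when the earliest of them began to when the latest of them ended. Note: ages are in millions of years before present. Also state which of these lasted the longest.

Holocene → Pleistocene → Eocene → Paleocene → Furongian; total span 497 Myr; longest is Eocene

Start ages (Ma): Furongian 497, Paleocene 66, Eocene 56, Pleistocene 2.58, Holocene 0.0117.
Ordered youngest to oldest: Holocene, Pleistocene, Eocene, Paleocene, Furongian.
Span = 497 − 0 = 497 Myr.
Durations: Holocene 0.0117, Pleistocene 2.5683, Furongian 11.6, Eocene 22.1, Paleocene 10 → longest is Eocene (22.1 Myr).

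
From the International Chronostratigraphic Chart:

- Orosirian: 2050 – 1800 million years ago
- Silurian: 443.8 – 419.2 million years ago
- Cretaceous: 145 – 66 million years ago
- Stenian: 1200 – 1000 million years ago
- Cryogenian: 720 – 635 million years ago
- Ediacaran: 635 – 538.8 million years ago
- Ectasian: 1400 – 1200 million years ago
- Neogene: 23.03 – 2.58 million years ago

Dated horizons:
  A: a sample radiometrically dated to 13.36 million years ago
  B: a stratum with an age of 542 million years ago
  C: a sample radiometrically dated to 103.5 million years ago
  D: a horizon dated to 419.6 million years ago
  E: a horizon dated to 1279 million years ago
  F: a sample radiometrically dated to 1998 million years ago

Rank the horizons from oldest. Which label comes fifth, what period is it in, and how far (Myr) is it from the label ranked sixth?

Sorted oldest-first by Ma: F (1998), E (1279), B (542), D (419.6), C (103.5), A (13.36).
The fifth oldest is C at 103.5 Ma, which lies in 145–66 Ma: the Cretaceous.
The sixth oldest is A at 13.36 Ma; separation = |103.5 − 13.36| = 90.14 Myr.

C, in the Cretaceous; 90.14 million years to A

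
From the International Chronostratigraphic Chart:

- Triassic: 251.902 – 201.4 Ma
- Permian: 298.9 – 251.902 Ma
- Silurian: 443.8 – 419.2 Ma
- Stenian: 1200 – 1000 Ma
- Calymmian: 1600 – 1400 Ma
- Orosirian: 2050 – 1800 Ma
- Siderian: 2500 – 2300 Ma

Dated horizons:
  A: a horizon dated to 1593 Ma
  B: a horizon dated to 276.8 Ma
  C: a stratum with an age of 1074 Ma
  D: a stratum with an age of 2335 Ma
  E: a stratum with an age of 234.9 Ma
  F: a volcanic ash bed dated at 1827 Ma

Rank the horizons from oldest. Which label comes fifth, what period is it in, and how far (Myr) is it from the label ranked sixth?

Sorted oldest-first by Ma: D (2335), F (1827), A (1593), C (1074), B (276.8), E (234.9).
The fifth oldest is B at 276.8 Ma, which lies in 298.9–251.902 Ma: the Permian.
The sixth oldest is E at 234.9 Ma; separation = |276.8 − 234.9| = 41.9 Myr.

B, in the Permian; 41.9 million years to E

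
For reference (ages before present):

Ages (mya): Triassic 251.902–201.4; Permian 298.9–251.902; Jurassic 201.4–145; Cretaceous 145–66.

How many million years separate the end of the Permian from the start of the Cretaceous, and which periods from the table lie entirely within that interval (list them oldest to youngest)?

The Permian closes at 251.902 Ma and the Cretaceous opens at 145 Ma, so the interval is 251.902 − 145 = 106.902 Myr.
A period fits inside if it starts at or after 251.902 Ma and ends at or before 145 Ma; oldest first that gives Triassic, Jurassic.

106.902 million years; Triassic, Jurassic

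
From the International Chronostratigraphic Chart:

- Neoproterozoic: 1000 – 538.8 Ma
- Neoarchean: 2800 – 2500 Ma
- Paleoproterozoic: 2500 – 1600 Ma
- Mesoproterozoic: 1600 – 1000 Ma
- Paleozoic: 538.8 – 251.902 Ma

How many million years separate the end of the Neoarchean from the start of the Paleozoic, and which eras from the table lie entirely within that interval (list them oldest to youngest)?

End of Neoarchean = 2500 Ma; start of Paleozoic = 538.8 Ma.
Gap = 2500 − 538.8 = 1961.2 Myr.
Eras wholly inside 2500–538.8 Ma: Paleoproterozoic (2500–1600), Mesoproterozoic (1600–1000), Neoproterozoic (1000–538.8).

1961.2 million years; Paleoproterozoic, Mesoproterozoic, Neoproterozoic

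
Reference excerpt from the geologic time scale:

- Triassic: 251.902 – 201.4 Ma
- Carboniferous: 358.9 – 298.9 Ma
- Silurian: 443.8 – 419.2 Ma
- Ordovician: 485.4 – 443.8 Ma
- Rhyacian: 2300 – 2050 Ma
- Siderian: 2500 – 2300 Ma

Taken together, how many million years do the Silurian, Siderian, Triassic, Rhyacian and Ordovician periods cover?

Duration is start − end for each: (443.8 − 419.2) + (2500 − 2300) + (251.902 − 201.4) + (2300 − 2050) + (485.4 − 443.8).
That is 24.6 + 200 + 50.502 + 250 + 41.6, which totals 566.702 million years.

566.702 million years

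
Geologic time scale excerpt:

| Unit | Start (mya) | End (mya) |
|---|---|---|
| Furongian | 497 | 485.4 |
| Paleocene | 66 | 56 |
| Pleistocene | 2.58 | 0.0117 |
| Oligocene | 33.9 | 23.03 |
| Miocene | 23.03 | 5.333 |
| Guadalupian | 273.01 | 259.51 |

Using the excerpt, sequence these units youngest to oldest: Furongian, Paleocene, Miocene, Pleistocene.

Read off each span (Ma): Furongian 497–485.4; Paleocene 66–56; Miocene 23.03–5.333; Pleistocene 2.58–0.0117.
Larger Ma is older, so oldest→youngest is Furongian, Paleocene, Miocene, Pleistocene; reverse it for youngest→oldest.

Pleistocene → Miocene → Paleocene → Furongian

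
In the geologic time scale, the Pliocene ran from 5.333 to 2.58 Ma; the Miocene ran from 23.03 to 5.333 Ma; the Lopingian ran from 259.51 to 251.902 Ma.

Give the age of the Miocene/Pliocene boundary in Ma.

The Miocene ends and the Pliocene begins at 5.333 Ma.

5.333 Ma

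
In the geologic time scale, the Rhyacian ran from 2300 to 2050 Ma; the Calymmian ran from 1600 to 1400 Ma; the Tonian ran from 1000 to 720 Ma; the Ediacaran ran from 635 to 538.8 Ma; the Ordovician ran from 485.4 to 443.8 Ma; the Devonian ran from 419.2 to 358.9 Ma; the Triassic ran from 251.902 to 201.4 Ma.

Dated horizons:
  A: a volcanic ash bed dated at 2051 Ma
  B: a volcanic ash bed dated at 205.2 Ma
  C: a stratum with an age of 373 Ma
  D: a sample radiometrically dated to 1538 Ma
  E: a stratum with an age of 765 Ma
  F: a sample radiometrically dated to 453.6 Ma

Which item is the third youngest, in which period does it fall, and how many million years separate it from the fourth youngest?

Sorted youngest-first by Ma: B (205.2), C (373), F (453.6), E (765), D (1538), A (2051).
The third youngest is F at 453.6 Ma, which lies in 485.4–443.8 Ma: the Ordovician.
The fourth youngest is E at 765 Ma; separation = |453.6 − 765| = 311.4 Myr.

F, in the Ordovician; 311.4 million years to E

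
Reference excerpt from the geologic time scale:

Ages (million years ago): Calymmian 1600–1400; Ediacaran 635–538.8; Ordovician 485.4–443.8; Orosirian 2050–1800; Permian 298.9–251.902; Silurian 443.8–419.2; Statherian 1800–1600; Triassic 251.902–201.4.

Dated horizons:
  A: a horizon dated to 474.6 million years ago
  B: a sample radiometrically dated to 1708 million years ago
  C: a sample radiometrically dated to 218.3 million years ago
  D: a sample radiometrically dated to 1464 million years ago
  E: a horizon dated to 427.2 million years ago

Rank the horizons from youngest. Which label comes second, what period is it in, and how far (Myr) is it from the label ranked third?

E, in the Silurian; 47.4 million years to A

Sorted youngest-first by Ma: C (218.3), E (427.2), A (474.6), D (1464), B (1708).
The second youngest is E at 427.2 Ma, which lies in 443.8–419.2 Ma: the Silurian.
The third youngest is A at 474.6 Ma; separation = |427.2 − 474.6| = 47.4 Myr.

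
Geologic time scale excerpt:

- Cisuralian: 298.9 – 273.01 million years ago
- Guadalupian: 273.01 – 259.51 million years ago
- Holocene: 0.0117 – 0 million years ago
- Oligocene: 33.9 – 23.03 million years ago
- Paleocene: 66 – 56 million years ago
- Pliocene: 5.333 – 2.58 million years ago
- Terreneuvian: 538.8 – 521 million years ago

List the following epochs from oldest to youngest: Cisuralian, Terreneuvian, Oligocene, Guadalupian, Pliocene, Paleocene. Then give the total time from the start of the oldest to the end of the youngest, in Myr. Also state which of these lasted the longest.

Start ages (Ma): Terreneuvian 538.8, Cisuralian 298.9, Guadalupian 273.01, Paleocene 66, Oligocene 33.9, Pliocene 5.333.
Ordered oldest to youngest: Terreneuvian, Cisuralian, Guadalupian, Paleocene, Oligocene, Pliocene.
Span = 538.8 − 2.58 = 536.22 Myr.
Durations: Terreneuvian 17.8, Pliocene 2.753, Oligocene 10.87, Paleocene 10, Guadalupian 13.5, Cisuralian 25.89 → longest is Cisuralian (25.89 Myr).

Terreneuvian, Cisuralian, Guadalupian, Paleocene, Oligocene, Pliocene; total span 536.22 Myr; longest is Cisuralian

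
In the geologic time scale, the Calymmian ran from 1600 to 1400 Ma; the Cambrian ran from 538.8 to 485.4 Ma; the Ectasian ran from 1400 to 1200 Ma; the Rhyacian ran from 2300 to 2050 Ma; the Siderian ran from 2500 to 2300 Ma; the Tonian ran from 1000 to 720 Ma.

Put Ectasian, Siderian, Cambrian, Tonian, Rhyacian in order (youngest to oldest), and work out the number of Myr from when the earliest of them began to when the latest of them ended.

Cambrian, Tonian, Ectasian, Rhyacian, Siderian; total span 2014.6 Myr

From the excerpt: Ectasian 1400–1200; Siderian 2500–2300; Cambrian 538.8–485.4; Tonian 1000–720; Rhyacian 2300–2050 (Ma).
Larger Ma is earlier, so the oldest is Siderian and the youngest is Cambrian; youngest to oldest: Cambrian, Tonian, Ectasian, Rhyacian, Siderian.
Oldest start 2500 minus youngest end 485.4 gives 2014.6 Myr overall.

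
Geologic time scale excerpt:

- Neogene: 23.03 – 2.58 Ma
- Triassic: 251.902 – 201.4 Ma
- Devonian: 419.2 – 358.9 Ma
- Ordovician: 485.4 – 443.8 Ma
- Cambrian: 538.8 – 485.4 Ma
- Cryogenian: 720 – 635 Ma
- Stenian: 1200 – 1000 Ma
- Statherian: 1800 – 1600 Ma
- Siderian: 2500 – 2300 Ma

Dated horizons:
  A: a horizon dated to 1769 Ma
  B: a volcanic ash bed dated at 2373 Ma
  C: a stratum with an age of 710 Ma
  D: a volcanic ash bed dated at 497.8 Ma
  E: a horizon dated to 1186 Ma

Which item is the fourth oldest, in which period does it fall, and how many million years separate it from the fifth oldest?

Larger Ma means older, so oldest first: B 2373 > A 1769 > E 1186 > C 710 > D 497.8.
Counting 4 along gives C (710 Ma); the excerpt puts that inside the Cryogenian, 720–635 Ma.
Next in line is D (497.8 Ma), and 710 − 497.8 = 212.2 Myr.

C, in the Cryogenian; 212.2 million years to D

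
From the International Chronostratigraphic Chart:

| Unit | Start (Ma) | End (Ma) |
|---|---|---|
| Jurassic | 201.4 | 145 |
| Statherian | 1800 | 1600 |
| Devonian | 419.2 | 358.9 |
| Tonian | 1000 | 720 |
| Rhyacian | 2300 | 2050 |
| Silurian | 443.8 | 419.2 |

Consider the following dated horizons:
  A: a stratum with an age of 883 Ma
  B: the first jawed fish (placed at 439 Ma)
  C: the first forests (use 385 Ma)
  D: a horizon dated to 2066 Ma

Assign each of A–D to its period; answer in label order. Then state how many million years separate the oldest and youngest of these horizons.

A — Tonian; B — Silurian; C — Devonian; D — Rhyacian; span 1681 million years

A: 883 Ma lies in 1000–720 Ma, so Tonian.
B: 439 Ma lies in 443.8–419.2 Ma, so Silurian.
C: 385 Ma lies in 419.2–358.9 Ma, so Devonian.
D: 2066 Ma lies in 2300–2050 Ma, so Rhyacian.
Oldest = 2066 Ma, youngest = 385 Ma → span 1681 Myr.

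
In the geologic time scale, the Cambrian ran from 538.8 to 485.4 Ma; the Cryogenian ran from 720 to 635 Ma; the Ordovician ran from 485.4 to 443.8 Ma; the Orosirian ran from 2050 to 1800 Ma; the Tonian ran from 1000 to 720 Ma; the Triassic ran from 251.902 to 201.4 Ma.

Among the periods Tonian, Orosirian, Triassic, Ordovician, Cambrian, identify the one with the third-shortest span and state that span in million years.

Cambrian, 53.4 million years

Durations: Tonian 280; Orosirian 250; Triassic 50.502; Ordovician 41.6; Cambrian 53.4 Myr.
Sorted shortest-first: Ordovician (41.6), Triassic (50.502), Cambrian (53.4), Orosirian (250), Tonian (280).
The third shortest is Cambrian at 53.4 Myr.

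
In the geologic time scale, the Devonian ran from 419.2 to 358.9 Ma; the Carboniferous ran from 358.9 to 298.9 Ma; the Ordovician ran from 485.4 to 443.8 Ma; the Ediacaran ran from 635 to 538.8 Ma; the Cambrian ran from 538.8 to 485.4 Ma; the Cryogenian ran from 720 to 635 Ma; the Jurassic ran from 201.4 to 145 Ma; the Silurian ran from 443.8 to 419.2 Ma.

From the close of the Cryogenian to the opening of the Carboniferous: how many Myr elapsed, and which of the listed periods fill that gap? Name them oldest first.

The Cryogenian closes at 635 Ma and the Carboniferous opens at 358.9 Ma, so the interval is 635 − 358.9 = 276.1 Myr.
A period fits inside if it starts at or after 635 Ma and ends at or before 358.9 Ma; oldest first that gives Ediacaran, Cambrian, Ordovician, Silurian, Devonian.

276.1 million years; Ediacaran, Cambrian, Ordovician, Silurian, Devonian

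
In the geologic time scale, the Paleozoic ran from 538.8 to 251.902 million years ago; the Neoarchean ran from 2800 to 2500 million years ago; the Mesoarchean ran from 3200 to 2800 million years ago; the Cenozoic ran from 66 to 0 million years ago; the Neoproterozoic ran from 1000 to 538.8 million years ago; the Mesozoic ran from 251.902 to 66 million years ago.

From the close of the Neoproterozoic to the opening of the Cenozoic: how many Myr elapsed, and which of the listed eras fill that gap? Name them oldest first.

472.8 million years; Paleozoic, Mesozoic

End of Neoproterozoic = 538.8 Ma; start of Cenozoic = 66 Ma.
Gap = 538.8 − 66 = 472.8 Myr.
Eras wholly inside 538.8–66 Ma: Paleozoic (538.8–251.902), Mesozoic (251.902–66).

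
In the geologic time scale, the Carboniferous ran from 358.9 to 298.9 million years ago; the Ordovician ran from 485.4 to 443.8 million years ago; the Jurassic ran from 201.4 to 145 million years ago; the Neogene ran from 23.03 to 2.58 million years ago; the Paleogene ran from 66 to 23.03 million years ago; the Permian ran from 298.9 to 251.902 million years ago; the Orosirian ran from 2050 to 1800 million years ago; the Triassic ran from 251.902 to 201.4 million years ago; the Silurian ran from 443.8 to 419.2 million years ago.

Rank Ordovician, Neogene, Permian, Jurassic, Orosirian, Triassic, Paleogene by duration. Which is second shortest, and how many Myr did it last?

Start − end for each: Ordovician 485.4 − 443.8 = 41.6; Neogene 23.03 − 2.58 = 20.45; Permian 298.9 − 251.902 = 46.998; Jurassic 201.4 − 145 = 56.4; Orosirian 2050 − 1800 = 250; Triassic 251.902 − 201.4 = 50.502; Paleogene 66 − 23.03 = 42.97.
Ranking these from shortest: Neogene < Ordovician < Paleogene < Permian < Triassic < Jurassic < Orosirian.
Position 2 in that ranking is Ordovician, which lasted 41.6 Myr.

Ordovician, 41.6 million years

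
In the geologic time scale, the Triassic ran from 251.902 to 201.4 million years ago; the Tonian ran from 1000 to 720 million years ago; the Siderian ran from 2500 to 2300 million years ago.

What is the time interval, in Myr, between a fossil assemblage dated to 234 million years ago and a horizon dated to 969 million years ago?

969 − 234 = 735 million years.

735 million years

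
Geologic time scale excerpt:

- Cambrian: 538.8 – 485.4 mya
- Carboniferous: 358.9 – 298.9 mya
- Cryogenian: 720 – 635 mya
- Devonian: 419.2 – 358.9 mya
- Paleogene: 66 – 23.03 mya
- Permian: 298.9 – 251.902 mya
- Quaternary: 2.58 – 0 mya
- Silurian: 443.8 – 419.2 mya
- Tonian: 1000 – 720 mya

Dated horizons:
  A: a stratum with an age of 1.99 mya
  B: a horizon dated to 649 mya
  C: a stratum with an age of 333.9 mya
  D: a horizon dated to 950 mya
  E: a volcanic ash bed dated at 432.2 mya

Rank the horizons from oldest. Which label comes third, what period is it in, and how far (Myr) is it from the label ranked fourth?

E, in the Silurian; 98.3 million years to C

Larger Ma means older, so oldest first: D 950 > B 649 > E 432.2 > C 333.9 > A 1.99.
Counting 3 along gives E (432.2 Ma); the excerpt puts that inside the Silurian, 443.8–419.2 Ma.
Next in line is C (333.9 Ma), and 432.2 − 333.9 = 98.3 Myr.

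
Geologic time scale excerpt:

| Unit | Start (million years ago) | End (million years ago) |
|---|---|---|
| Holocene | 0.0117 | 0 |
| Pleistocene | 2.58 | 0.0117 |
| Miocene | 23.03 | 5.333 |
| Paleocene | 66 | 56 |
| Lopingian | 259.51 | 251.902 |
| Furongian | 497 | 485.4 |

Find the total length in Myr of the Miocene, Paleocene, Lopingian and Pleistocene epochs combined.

37.8733 million years

Each duration: Miocene = 17.697; Paleocene = 10; Lopingian = 7.608; Pleistocene = 2.5683.
Sum: 17.697 + 10 + 7.608 + 2.5683 = 37.8733 Myr.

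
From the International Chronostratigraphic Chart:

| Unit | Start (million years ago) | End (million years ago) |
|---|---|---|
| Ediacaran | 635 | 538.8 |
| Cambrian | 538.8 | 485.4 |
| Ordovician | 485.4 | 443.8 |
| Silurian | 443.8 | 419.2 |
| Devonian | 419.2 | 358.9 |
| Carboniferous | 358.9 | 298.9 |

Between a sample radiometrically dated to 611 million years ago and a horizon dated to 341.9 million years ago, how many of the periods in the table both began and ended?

4

The older date is 611 Ma and the younger is 341.9 Ma.
Periods with start < 611 and end > 341.9 Ma: Cambrian (538.8–485.4), Ordovician (485.4–443.8), Silurian (443.8–419.2), Devonian (419.2–358.9).
That is 4 complete periods.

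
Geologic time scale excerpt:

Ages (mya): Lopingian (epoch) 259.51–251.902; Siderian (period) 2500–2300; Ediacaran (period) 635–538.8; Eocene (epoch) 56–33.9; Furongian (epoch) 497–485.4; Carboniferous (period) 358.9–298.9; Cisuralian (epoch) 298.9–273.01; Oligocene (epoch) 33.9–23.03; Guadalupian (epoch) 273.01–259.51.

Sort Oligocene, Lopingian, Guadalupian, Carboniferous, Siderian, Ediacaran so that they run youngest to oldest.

Oligocene, Lopingian, Guadalupian, Carboniferous, Ediacaran, Siderian

The oldest of these is Siderian (starts 2500 Ma) and the youngest is Oligocene (ends 23.03 Ma).
In between, by decreasing start age: Ediacaran (635), Carboniferous (358.9), Guadalupian (273.01), Lopingian (259.51).
Listing youngest first means reversing that sequence.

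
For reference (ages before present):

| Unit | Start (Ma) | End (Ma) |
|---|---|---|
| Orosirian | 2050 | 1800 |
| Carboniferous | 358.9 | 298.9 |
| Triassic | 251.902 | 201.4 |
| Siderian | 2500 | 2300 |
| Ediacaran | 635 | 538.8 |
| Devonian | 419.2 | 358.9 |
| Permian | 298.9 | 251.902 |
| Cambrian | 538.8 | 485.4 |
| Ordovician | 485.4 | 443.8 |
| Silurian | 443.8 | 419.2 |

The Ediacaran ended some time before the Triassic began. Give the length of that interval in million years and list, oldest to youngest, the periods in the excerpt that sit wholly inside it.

The Ediacaran closes at 538.8 Ma and the Triassic opens at 251.902 Ma, so the interval is 538.8 − 251.902 = 286.898 Myr.
A period fits inside if it starts at or after 538.8 Ma and ends at or before 251.902 Ma; oldest first that gives Cambrian, Ordovician, Silurian, Devonian, Carboniferous, Permian.

286.898 million years; Cambrian, Ordovician, Silurian, Devonian, Carboniferous, Permian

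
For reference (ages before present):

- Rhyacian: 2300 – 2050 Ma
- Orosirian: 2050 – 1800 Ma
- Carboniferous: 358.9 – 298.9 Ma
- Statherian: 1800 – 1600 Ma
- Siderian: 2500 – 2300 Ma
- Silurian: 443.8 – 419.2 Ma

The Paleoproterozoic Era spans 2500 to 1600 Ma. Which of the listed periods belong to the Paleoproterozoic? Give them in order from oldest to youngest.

Siderian, Rhyacian, Orosirian, Statherian

Periods with both bounds inside 2500–1600 Ma: Siderian (2500–2300), Rhyacian (2300–2050), Orosirian (2050–1800), Statherian (1800–1600).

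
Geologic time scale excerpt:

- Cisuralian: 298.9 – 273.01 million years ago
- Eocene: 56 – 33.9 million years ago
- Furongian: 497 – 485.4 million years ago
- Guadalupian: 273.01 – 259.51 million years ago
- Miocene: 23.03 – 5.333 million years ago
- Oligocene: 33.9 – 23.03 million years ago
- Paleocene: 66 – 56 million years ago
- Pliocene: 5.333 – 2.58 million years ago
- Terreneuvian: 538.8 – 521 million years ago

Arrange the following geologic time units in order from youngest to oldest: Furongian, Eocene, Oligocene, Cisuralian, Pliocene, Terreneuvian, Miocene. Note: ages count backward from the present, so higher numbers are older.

The oldest of these is Terreneuvian (starts 538.8 Ma) and the youngest is Pliocene (ends 2.58 Ma).
In between, by decreasing start age: Furongian (497), Cisuralian (298.9), Eocene (56), Oligocene (33.9), Miocene (23.03).
Listing youngest first means reversing that sequence.

Pliocene, then Miocene, then Oligocene, then Eocene, then Cisuralian, then Furongian, then Terreneuvian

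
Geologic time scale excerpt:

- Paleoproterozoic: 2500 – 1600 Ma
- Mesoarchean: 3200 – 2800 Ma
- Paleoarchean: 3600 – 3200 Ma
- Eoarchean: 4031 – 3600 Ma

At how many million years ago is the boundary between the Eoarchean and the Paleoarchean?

The Eoarchean ends and the Paleoarchean begins at 3600 Ma.

3600 Ma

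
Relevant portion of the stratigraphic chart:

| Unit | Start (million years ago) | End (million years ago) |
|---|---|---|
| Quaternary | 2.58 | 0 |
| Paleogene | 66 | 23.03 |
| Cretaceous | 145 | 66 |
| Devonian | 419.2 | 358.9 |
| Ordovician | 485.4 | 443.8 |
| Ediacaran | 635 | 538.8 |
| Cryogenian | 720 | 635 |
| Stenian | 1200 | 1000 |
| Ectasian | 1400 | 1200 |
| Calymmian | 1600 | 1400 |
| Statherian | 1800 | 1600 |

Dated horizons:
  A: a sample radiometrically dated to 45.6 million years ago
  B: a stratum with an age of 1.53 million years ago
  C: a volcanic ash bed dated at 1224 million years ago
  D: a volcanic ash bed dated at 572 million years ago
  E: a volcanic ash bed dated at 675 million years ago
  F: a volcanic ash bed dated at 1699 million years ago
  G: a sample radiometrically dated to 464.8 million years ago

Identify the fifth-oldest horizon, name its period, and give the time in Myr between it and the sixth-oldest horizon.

Larger Ma means older, so oldest first: F 1699 > C 1224 > E 675 > D 572 > G 464.8 > A 45.6 > B 1.53.
Counting 5 along gives G (464.8 Ma); the excerpt puts that inside the Ordovician, 485.4–443.8 Ma.
Next in line is A (45.6 Ma), and 464.8 − 45.6 = 419.2 Myr.

G, in the Ordovician; 419.2 million years to A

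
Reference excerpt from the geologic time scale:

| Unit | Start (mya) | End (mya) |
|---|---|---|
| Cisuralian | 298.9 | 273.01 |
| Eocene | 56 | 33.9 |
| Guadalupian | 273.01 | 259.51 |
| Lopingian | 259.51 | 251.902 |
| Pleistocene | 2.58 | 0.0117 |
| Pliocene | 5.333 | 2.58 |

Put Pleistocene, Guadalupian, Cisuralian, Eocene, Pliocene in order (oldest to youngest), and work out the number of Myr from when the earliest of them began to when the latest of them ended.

From the excerpt: Pleistocene 2.58–0.0117; Guadalupian 273.01–259.51; Cisuralian 298.9–273.01; Eocene 56–33.9; Pliocene 5.333–2.58 (Ma).
Larger Ma is earlier, so the oldest is Cisuralian and the youngest is Pleistocene; oldest to youngest: Cisuralian, Guadalupian, Eocene, Pliocene, Pleistocene.
Oldest start 298.9 minus youngest end 0.0117 gives 298.8883 Myr overall.

Cisuralian → Guadalupian → Eocene → Pliocene → Pleistocene; total span 298.8883 Myr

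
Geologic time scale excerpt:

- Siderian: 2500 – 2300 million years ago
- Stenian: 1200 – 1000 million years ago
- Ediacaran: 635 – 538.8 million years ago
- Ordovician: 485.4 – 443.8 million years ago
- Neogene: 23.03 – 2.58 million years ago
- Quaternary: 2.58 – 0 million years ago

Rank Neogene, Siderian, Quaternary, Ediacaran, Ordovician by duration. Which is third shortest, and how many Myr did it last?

Durations: Neogene 20.45; Siderian 200; Quaternary 2.58; Ediacaran 96.2; Ordovician 41.6 Myr.
Sorted shortest-first: Quaternary (2.58), Neogene (20.45), Ordovician (41.6), Ediacaran (96.2), Siderian (200).
The third shortest is Ordovician at 41.6 Myr.

Ordovician, 41.6 million years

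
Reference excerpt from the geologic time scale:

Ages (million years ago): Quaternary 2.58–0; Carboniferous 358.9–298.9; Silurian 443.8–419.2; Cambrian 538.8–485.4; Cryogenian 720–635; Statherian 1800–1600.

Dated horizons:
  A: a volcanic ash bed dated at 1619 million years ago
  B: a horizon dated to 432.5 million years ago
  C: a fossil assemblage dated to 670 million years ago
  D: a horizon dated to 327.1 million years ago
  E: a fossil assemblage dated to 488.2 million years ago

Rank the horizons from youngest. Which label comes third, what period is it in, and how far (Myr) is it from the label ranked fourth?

Smaller Ma means younger, so youngest first: D 327.1 < B 432.5 < E 488.2 < C 670 < A 1619.
Counting 3 along gives E (488.2 Ma); the excerpt puts that inside the Cambrian, 538.8–485.4 Ma.
Next in line is C (670 Ma), and 670 − 488.2 = 181.8 Myr.

E, in the Cambrian; 181.8 million years to C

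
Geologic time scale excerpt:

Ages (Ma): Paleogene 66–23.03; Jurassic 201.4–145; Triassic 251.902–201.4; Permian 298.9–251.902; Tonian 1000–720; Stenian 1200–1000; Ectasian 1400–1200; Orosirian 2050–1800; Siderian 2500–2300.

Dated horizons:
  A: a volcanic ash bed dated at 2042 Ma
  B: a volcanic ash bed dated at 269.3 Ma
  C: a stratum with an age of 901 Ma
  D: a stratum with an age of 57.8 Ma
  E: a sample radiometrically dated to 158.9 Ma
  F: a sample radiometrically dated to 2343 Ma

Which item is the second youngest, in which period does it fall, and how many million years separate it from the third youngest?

E, in the Jurassic; 110.4 million years to B

Sorted youngest-first by Ma: D (57.8), E (158.9), B (269.3), C (901), A (2042), F (2343).
The second youngest is E at 158.9 Ma, which lies in 201.4–145 Ma: the Jurassic.
The third youngest is B at 269.3 Ma; separation = |158.9 − 269.3| = 110.4 Myr.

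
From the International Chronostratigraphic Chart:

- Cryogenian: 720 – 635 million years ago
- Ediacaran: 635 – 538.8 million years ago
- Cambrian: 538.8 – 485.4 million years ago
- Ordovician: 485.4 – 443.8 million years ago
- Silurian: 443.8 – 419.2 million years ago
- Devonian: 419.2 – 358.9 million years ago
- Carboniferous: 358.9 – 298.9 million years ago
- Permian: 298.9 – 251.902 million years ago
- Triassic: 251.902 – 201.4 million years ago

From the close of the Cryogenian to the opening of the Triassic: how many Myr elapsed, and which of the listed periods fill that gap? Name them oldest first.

383.098 million years; Ediacaran, Cambrian, Ordovician, Silurian, Devonian, Carboniferous, Permian

The Cryogenian closes at 635 Ma and the Triassic opens at 251.902 Ma, so the interval is 635 − 251.902 = 383.098 Myr.
A period fits inside if it starts at or after 635 Ma and ends at or before 251.902 Ma; oldest first that gives Ediacaran, Cambrian, Ordovician, Silurian, Devonian, Carboniferous, Permian.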